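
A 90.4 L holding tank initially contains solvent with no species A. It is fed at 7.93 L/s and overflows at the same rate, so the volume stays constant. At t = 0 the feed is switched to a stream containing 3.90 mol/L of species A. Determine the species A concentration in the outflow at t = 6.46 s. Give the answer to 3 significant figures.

1.69 mol/L

Mass balance on the solute (V constant): V dC/dt = Q(C_in − C).
Time constant τ = V/Q = 90.4/7.93 = 11.400 s.
This is linear first-order; C(t) = C_in + (C₀ − C_in) e^(−t/τ).
C(6.46) = 3.90 + (0 − 3.90)·e^(−6.46/11.400) = 3.90 + (-3.9000)·0.56741 = 1.6871 mol/L.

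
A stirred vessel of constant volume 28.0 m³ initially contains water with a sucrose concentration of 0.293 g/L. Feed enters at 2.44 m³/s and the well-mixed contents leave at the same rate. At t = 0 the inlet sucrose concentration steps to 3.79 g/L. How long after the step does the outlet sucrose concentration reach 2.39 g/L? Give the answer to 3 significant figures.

Unsteady species balance (constant V, well mixed): V dC/dt = Q(C_in − C), so τ = V/Q = 11.475 s.
C(t) = C_in + (C₀ − C_in) e^(−t/τ). Set C = 2.39 and solve for t:
e^(−t/τ) = (C − C_in)/(C₀ − C_in) = (2.39 − 3.79)/(0.293 − 3.79) = 0.40034
t = −τ ln(…) = 11.475 × 0.91543 = 10.505 s.

10.5 s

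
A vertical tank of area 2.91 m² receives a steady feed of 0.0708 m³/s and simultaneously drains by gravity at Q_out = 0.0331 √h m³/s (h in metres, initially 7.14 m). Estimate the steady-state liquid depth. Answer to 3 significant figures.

A dh/dt = Q_in − 0.0331 √h. Steady state requires inflow = outflow:
Q_in = 0.0331 √h_ss ⇒ √h_ss = 0.0708/0.0331 = 2.1390.
h_ss = 2.1390² = 4.5752 m. (Since h₀ = 7.14 m > h_ss, the level will fall toward this value.)

4.58 m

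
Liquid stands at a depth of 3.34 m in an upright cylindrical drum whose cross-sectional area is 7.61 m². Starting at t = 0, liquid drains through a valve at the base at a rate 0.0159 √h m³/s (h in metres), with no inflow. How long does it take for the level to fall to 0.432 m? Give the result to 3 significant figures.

Accumulation of liquid (constant cross-section A): A dh/dt = −0.0159 √h.
∫ h^(−1/2) dh = −(0.0159/A) ∫ dt, giving 2√h = 2√h₀ − (0.0159/A) t.
t = 2A(√h₀ − √h)/0.0159 = 2·7.61·(√3.34 − √0.432)/0.0159
  = 15.220 × (1.8276 − 0.65727) / 0.0159 = 1120.2 s.

1120 s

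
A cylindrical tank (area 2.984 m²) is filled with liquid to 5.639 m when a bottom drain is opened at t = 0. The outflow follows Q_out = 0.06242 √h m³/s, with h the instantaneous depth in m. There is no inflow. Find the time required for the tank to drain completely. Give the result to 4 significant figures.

Accumulation of liquid (constant cross-section A): A dh/dt = −0.06242 √h.
This is separable: 2 d(√h)/dt = −0.06242/A, so √h = √h₀ − (0.06242/(2A)) t.
Set h = 0: 2√h₀ = (0.06242/A) t_empty ⇒ t_empty = 2A√h₀/0.06242.
t_empty = 2·2.984·√5.639/0.06242 = 5.96800·2.37466/0.06242 = 227.042 s.

227.0 s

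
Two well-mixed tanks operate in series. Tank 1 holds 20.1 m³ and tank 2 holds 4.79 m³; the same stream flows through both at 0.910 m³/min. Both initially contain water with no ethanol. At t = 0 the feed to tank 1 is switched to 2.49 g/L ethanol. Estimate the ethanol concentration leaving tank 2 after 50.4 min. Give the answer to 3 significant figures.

2.16 g/L

Time constants: τᵢ = Vᵢ/Q for each well-mixed tank.
τ₁ = 20.1/0.910 = 22.088 min; τ₂ = 4.79/0.910 = 5.2637 min.
Solving the cascade with C₁(0)=C₂(0)=0 gives C₂(t) = C_in[1 − (τ₁ e^(−t/τ₁) − τ₂ e^(−t/τ₂))/(τ₁ − τ₂)].
At t = 50.4: e^(−t/τ₁) = 0.10210, e^(−t/τ₂) = 6.9447e-05.
C₂ = 2.49·[1 − (22.088·0.10210 − 5.2637·6.9447e-05)/(16.824)] = 2.49·0.86598 = 2.1563 g/L.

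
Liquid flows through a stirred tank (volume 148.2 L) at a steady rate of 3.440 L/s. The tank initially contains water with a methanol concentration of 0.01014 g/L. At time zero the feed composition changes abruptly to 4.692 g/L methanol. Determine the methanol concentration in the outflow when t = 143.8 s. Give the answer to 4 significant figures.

4.526 g/L

Species balance on the tank: V dC/dt = Q(C_in − C).
So dC/dt = (C_in − C)/τ with τ = V/Q = 148.2/3.440 = 43.0814 s.
This is linear first-order; C(t) = C_in + (C₀ − C_in) e^(−t/τ).
C(143.8) = 4.692 + (0.01014 − 4.692)·e^(−143.8/43.0814) = 4.692 + (-4.68186)·0.0355126 = 4.52573 g/L.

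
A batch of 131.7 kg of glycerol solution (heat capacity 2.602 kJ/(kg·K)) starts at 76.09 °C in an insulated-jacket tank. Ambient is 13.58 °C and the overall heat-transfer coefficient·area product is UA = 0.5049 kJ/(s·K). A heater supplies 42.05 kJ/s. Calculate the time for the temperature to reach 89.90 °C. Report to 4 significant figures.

741.8 s

Lumped-capacitance energy balance: M c_p dT/dt = UA(T_amb − T) + Q̇.
τ = M c_p/UA = 678.715 s; T_ss = T_amb + Q̇/UA = 13.58 + 42.05/0.5049 = 96.8638 °C.
T(t) = T_ss + (T₀ − T_ss)e^(−t/τ); set T = 89.90:
t = −τ ln[(T − T_ss)/(T₀ − T_ss)] = −678.715 · ln(0.335221) = 741.813 s.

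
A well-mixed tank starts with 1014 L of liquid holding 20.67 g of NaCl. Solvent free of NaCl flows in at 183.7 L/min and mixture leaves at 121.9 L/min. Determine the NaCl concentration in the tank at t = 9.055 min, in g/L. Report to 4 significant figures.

Let m(t) be the amount of NaCl. Volume: V(t) = V₀ + (Q_in − Q_out) t = 1014 + 61.8000 t; V(9.055) = 1573.60 L.
Species balance (pure solvent in): dm/dt = −Q_out · m/V(t).
Separate: dm/m = −Q_out dt/V(t) ⇒ ln(m/m₀) = −(Q_out/(Q_in−Q_out)) ln(V/V₀).
m = m₀ (V₀/V)^(Q_out/(Q_in−Q_out)) = 20.67 × (1014/1573.60)^(1.97249) = 8.68717 g.
C = m/V = 8.68717/1573.60 = 0.00552057 g/L.

0.005521 g/L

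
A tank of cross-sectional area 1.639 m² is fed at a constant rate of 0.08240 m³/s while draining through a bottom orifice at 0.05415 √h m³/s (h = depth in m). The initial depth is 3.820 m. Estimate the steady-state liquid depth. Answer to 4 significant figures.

2.316 m

Level balance: A dh/dt = 0.08240 − 0.05415 √h. Setting dh/dt = 0:
Q_in = 0.05415 √h_ss ⇒ √h_ss = 0.08240/0.05415 = 1.52170.
h_ss = 1.52170² = 2.31557 m. (Since h₀ = 3.820 m > h_ss, the level will fall toward this value.)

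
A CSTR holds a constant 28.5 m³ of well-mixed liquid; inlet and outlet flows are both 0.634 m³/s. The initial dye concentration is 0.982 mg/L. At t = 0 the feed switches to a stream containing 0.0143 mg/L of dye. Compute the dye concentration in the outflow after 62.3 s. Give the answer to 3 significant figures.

Unsteady species balance (constant V, well mixed): V dC/dt = Q(C_in − C).
So dC/dt = (C_in − C)/τ with τ = V/Q = 28.5/0.634 = 44.953 s.
This is linear first-order; C(t) = C_in + (C₀ − C_in) e^(−t/τ).
C(62.3) = 0.0143 + (0.982 − 0.0143)·e^(−62.3/44.953) = 0.0143 + (0.96770)·0.25010 = 0.25632 mg/L.

0.256 mg/L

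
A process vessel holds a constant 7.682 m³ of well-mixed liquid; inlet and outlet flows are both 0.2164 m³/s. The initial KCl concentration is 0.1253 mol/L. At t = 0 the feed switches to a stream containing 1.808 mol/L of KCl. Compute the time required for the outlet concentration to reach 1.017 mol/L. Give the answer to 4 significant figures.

Species balance: V dC/dt = Q(C_in − C) ⇒ τ = V/Q = 35.4991 s.
C(t) = C_in + (C₀ − C_in) e^(−t/τ). Set C = 1.017 and solve for t:
e^(−t/τ) = (C − C_in)/(C₀ − C_in) = (1.017 − 1.808)/(0.1253 − 1.808) = 0.470078
t = −τ ln(…) = 35.4991 × 0.754857 = 26.7967 s.

26.80 s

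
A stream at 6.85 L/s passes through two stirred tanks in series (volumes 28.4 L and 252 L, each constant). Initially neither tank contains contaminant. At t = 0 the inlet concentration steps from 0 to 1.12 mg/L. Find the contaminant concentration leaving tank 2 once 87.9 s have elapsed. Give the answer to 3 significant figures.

Each tank obeys Vᵢ dCᵢ/dt = Q(Cᵢ₋₁ − Cᵢ), so τᵢ = Vᵢ/Q.
τ₁ = 28.4/6.85 = 4.1460 s; τ₂ = 252/6.85 = 36.788 s.
Tank 1: C₁ = C_in(1 − e^(−t/τ₁)). Tank 2 (τ₁ ≠ τ₂): C₂ = C_in[1 − (τ₁ e^(−t/τ₁) − τ₂ e^(−t/τ₂))/(τ₁ − τ₂)].
At t = 87.9: e^(−t/τ₁) = 6.2004e-10, e^(−t/τ₂) = 0.091690.
C₂ = 1.12·[1 − (4.1460·6.2004e-10 − 36.788·0.091690)/(-32.642)] = 1.12·0.89666 = 1.0043 mg/L.

1.00 mg/L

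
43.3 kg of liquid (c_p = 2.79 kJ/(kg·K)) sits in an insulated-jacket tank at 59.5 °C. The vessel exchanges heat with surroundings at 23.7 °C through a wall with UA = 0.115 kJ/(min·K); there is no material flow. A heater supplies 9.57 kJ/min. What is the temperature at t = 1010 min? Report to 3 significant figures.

M c_p dT/dt = −UA(T − T_amb) + Q̇.
dT/dt = (T_ss − T)/τ with T_ss = T_amb + Q̇/UA = 23.7 + 9.57/0.115 = 106.92 °C, τ = M c_p/UA = 43.3·2.79/0.115 = 1050.5 min.
Solution: T(t) = T_ss + (T₀ − T_ss) e^(−t/τ).
T(1010) = 106.92 + (-47.417)·0.38234 = 88.788 °C.

88.8 °C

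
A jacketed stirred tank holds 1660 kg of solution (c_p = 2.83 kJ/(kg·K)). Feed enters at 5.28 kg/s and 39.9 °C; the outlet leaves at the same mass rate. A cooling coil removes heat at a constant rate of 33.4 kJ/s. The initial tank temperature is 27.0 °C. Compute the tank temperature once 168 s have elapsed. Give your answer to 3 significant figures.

31.4 °C

M c_p dT/dt = ṁ c_p (T_in − T) − Q̇.
τ = M/ṁ = 314.39 s; T_ss = T_in − Q̇/(ṁ c_p) = 39.9 − 33.4/(5.28·2.83) = 37.665 °C.
This is linear first-order; T(t) = T_ss + (T₀ − T_ss) e^(−t/τ).
T(168) = 37.665 + (-10.665)·e^(−168/314.39) = 37.665 + (-10.665)·0.58604 = 31.415 °C.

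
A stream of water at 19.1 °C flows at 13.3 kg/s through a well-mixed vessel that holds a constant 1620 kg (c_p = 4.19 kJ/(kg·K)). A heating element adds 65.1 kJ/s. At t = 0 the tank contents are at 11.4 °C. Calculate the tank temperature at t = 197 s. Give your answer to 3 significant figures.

18.5 °C

Unsteady energy balance on the tank contents: M c_p dT/dt = ṁ c_p (T_in − T) + 65.1.
Rearrange: dT/dt = (T_ss − T)/τ with τ = M/ṁ = 121.80 s and T_ss = T_in + Q̇/(ṁ c_p) = 20.268 °C.
Solution: T(t) = T_ss + (T₀ − T_ss) e^(−t/τ).
T(197) = 20.268 + (-8.8682)·e^(−197/121.80) = 20.268 + (-8.8682)·0.19842 = 18.509 °C.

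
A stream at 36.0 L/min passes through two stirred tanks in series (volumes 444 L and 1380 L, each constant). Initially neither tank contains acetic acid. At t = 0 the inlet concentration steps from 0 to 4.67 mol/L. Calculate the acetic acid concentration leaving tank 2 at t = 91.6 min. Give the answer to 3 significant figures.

Time constants: τᵢ = Vᵢ/Q for each well-mixed tank.
τ₁ = 444/36.0 = 12.333 min; τ₂ = 1380/36.0 = 38.333 min.
Tank 1: C₁ = C_in(1 − e^(−t/τ₁)). Tank 2 (τ₁ ≠ τ₂): C₂ = C_in[1 − (τ₁ e^(−t/τ₁) − τ₂ e^(−t/τ₂))/(τ₁ − τ₂)].
At t = 91.6: e^(−t/τ₁) = 0.00059495, e^(−t/τ₂) = 0.091670.
C₂ = 4.67·[1 − (12.333·0.00059495 − 38.333·0.091670)/(-26.000)] = 4.67·0.86513 = 4.0401 mol/L.

4.04 mol/L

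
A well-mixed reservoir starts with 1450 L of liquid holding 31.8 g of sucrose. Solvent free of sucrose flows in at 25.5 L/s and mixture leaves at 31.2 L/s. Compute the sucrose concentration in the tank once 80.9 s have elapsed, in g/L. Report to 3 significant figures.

Total volume: dV/dt = Q_in − Q_out = -5.7000 L/s, so V(t) = 1450 − 5.7000 t and V(80.9) = 988.87 L.
Species balance (pure solvent in): dm/dt = −Q_out · m/V(t).
dm/m = −Q_out dt/(V₀ − 5.7000 t); integrating gives ln(m/m₀) = −(Q_out/(Q_in−Q_out)) ln(V/V₀).
m = m₀ (V₀/V)^(Q_out/(Q_in−Q_out)) = 31.8 × (1450/988.87)^(-5.4737) = 3.9133 g.
C = m/V = 3.9133/988.87 = 0.0039573 g/L.

0.00396 g/L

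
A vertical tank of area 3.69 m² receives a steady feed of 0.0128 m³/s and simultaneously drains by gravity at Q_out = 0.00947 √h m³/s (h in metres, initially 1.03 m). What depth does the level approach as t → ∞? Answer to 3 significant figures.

1.83 m

Unsteady balance on liquid volume: A dh/dt = Q_in − 0.00947 √h. At steady state dh/dt = 0:
Q_in = 0.00947 √h_ss ⇒ √h_ss = 0.0128/0.00947 = 1.3516.
h_ss = 1.3516² = 1.8269 m. (Since h₀ = 1.03 m < h_ss, the level will rise toward this value.)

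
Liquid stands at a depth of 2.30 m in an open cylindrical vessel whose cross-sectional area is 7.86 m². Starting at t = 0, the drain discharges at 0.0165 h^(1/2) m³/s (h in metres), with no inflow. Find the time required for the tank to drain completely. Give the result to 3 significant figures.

A dh/dt = −Q_out = −0.0165 √h.
Separate and integrate: 2(√h − √h₀) = −(0.0165/A) t.
Set h = 0: 2√h₀ = (0.0165/A) t_empty ⇒ t_empty = 2A√h₀/0.0165.
t_empty = 2·7.86·√2.30/0.0165 = 15.720·1.5166/0.0165 = 1444.9 s.

1440 s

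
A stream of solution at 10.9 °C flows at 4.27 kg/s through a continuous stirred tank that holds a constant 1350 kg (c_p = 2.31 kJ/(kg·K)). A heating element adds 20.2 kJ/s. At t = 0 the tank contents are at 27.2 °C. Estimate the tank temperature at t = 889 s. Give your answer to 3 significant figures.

First-law balance (no shaft work): M c_p dT/dt = ṁ c_p (T_in − T) + 20.2.
Rearrange: dT/dt = (T_ss − T)/τ with τ = M/ṁ = 316.16 s and T_ss = T_in + Q̇/(ṁ c_p) = 12.948 °C.
T approaches T_ss exponentially: T(t) = T_ss + (T₀ − T_ss) e^(−t/τ).
T(889) = 12.948 + (14.252)·e^(−889/316.16) = 12.948 + (14.252)·0.060092 = 13.804 °C.

13.8 °C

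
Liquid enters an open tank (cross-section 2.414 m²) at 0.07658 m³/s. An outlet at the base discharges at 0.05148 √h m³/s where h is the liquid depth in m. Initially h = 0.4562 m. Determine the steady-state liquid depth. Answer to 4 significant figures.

Level balance: A dh/dt = 0.07658 − 0.05148 √h. Setting dh/dt = 0:
Q_in = 0.05148 √h_ss ⇒ √h_ss = 0.07658/0.05148 = 1.48757.
h_ss = 1.48757² = 2.21286 m. (Since h₀ = 0.4562 m < h_ss, the level will rise toward this value.)

2.213 m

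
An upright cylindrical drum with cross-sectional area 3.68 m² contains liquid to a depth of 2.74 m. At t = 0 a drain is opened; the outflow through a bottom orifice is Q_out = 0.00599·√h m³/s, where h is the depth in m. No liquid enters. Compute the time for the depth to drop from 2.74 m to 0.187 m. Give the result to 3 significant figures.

With no inflow, A dh/dt = −0.00599 √h.
∫ h^(−1/2) dh = −(0.00599/A) ∫ dt, giving 2√h = 2√h₀ − (0.00599/A) t.
t = 2A(√h₀ − √h)/0.00599 = 2·3.68·(√2.74 − √0.187)/0.00599
  = 7.3600 × (1.6553 − 0.43243) / 0.00599 = 1502.5 s.

1500 s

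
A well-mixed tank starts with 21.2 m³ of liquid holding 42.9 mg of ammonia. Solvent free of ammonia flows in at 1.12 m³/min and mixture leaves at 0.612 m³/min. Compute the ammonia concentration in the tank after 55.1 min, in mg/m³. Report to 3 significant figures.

Total volume: dV/dt = Q_in − Q_out = 0.50800 m³/min, so V(t) = 21.2 + 0.50800 t and V(55.1) = 49.191 m³.
Solute balance: dm/dt = 0 − Q_out C = −Q_out m/V(t).
dm/m = −Q_out dt/(V₀ + 0.50800 t); integrating gives ln(m/m₀) = −(Q_out/(Q_in−Q_out)) ln(V/V₀).
m = m₀ (V₀/V)^(Q_out/(Q_in−Q_out)) = 42.9 × (21.2/49.191)^(1.2047) = 15.562 mg.
C = m/V = 15.562/49.191 = 0.31637 mg/m³.

0.316 mg/m³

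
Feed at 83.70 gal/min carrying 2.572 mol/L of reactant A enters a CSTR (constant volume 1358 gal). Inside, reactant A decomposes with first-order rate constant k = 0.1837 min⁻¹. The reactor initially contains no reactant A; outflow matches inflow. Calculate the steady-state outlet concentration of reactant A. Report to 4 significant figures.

0.6462 mol/L

Accumulation = in − out − consumed: V dC/dt = Q C_in − Q C − k V C.
At steady state: 0 = Q C_in − (Q + kV) C_ss, so C_ss = Q C_in/(Q + kV).
C_ss = 83.70·2.572/(83.70 + 0.1837·1358) = 215.276/333.165 = 0.646156 mol/L.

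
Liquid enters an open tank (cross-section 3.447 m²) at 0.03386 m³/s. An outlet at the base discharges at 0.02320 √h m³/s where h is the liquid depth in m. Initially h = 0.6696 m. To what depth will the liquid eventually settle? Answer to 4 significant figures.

2.130 m

Level balance: A dh/dt = 0.03386 − 0.02320 √h. Setting dh/dt = 0:
Q_in = 0.02320 √h_ss ⇒ √h_ss = 0.03386/0.02320 = 1.45948.
h_ss = 1.45948² = 2.13009 m. (Since h₀ = 0.6696 m < h_ss, the level will rise toward this value.)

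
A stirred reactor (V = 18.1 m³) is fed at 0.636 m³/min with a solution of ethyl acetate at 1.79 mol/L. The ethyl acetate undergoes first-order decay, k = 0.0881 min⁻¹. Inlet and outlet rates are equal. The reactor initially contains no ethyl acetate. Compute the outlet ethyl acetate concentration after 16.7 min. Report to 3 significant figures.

Species balance: V dC/dt = Q C_in − Q C − k V C.
dC/dt = (Q/V) C_in − (Q/V + k) C; effective rate a = Q/V + k = 0.035138 + 0.0881 = 0.12324 min⁻¹.
C_ss = Q C_in/(Q + kV) = 0.51037 mol/L; C(t) = C_ss + (C₀ − C_ss) e^(−a t).
C(16.7) = 0.51037 + (-0.51037)·e^(−0.12324·16.7) = 0.51037 + (-0.51037)·0.12770 = 0.44520 mol/L.

0.445 mol/L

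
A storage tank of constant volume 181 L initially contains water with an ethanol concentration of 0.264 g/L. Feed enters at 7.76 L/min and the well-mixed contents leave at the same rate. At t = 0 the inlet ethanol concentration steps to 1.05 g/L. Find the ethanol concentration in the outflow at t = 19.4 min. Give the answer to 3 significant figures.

Mass balance on the solute (V constant): V dC/dt = Q(C_in − C).
Rewrite as dC/dt + C/τ = C_in/τ, τ = V/Q = 23.325 min.
Integrating: C(t) = C_in + (C₀ − C_in) e^(−t/τ).
C(19.4) = 1.05 + (0.264 − 1.05)·e^(−19.4/23.325) = 1.05 + (-0.78600)·0.43529 = 0.70786 g/L.

0.708 g/L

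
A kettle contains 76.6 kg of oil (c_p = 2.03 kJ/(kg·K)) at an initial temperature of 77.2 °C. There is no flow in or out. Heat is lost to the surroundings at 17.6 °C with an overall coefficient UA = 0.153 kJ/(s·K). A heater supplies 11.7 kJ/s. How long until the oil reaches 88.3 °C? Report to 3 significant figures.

1090 s

M c_p dT/dt = −UA(T − T_amb) + Q̇.
τ = M c_p/UA = 1016.3 s; T_ss = T_amb + Q̇/UA = 17.6 + 11.7/0.153 = 94.071 °C.
T(t) = T_ss + (T₀ − T_ss)e^(−t/τ); set T = 88.3:
t = −τ ln[(T − T_ss)/(T₀ − T_ss)] = −1016.3 · ln(0.34205) = 1090.3 s.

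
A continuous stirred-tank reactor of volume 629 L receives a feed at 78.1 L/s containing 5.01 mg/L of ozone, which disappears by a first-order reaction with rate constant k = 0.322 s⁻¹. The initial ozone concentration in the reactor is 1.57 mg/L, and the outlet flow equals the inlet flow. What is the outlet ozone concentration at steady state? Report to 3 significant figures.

Accumulation = in − out − consumed: V dC/dt = Q C_in − Q C − k V C.
Steady state (dC/dt = 0): C_ss = Q C_in/(Q + kV) = C_in/(1 + kV/Q).
C_ss = 78.1·5.01/(78.1 + 0.322·629) = 391.28/280.64 = 1.3943 mg/L.

1.39 mg/L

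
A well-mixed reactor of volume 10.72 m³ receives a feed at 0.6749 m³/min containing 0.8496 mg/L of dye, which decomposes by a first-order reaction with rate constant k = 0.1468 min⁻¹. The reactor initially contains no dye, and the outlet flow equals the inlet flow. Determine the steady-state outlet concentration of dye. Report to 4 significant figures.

0.2550 mg/L

V dC/dt = Q(C_in − C) − k V C.
Steady state (dC/dt = 0): C_ss = Q C_in/(Q + kV) = C_in/(1 + kV/Q).
C_ss = 0.6749·0.8496/(0.6749 + 0.1468·10.72) = 0.573395/2.24860 = 0.255001 mg/L.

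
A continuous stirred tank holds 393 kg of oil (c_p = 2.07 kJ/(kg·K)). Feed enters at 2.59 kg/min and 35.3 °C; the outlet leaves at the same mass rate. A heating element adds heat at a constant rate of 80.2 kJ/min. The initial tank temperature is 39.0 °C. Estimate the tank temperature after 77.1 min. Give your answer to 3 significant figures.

43.5 °C

M c_p dT/dt = ṁ c_p (T_in − T) + Q̇.
Rearrange: dT/dt = (T_ss − T)/τ with τ = M/ṁ = 151.74 min and T_ss = T_in + Q̇/(ṁ c_p) = 50.259 °C.
Solution: T(t) = T_ss + (T₀ − T_ss) e^(−t/τ).
T(77.1) = 50.259 + (-11.259)·e^(−77.1/151.74) = 50.259 + (-11.259)·0.60163 = 43.485 °C.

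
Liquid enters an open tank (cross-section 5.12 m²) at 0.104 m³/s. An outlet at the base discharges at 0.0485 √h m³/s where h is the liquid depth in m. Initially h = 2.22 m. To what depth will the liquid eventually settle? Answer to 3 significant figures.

Volume balance on the tank: A dh/dt = Q_in − 0.0485 √h. At steady state dh/dt = 0:
Q_in = 0.0485 √h_ss ⇒ √h_ss = 0.104/0.0485 = 2.1443.
h_ss = 2.1443² = 4.5982 m. (Since h₀ = 2.22 m < h_ss, the level will rise toward this value.)

4.60 m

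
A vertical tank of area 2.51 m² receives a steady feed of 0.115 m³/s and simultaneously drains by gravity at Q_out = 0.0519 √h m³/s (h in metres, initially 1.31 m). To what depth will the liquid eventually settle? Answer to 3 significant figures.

Level balance: A dh/dt = 0.115 − 0.0519 √h. Setting dh/dt = 0:
Q_in = 0.0519 √h_ss ⇒ √h_ss = 0.115/0.0519 = 2.2158.
h_ss = 2.2158² = 4.9098 m. (Since h₀ = 1.31 m < h_ss, the level will rise toward this value.)

4.91 m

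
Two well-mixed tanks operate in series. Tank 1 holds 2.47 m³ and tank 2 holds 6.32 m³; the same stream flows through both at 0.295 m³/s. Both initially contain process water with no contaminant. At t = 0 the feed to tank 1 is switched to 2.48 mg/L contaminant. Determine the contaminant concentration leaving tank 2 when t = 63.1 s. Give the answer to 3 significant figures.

2.27 mg/L

Time constants: τᵢ = Vᵢ/Q for each well-mixed tank.
τ₁ = 2.47/0.295 = 8.3729 s; τ₂ = 6.32/0.295 = 21.424 s.
Solving the cascade with C₁(0)=C₂(0)=0 gives C₂(t) = C_in[1 − (τ₁ e^(−t/τ₁) − τ₂ e^(−t/τ₂))/(τ₁ − τ₂)].
At t = 63.1: e^(−t/τ₁) = 0.00053340, e^(−t/τ₂) = 0.052585.
C₂ = 2.48·[1 − (8.3729·0.00053340 − 21.424·0.052585)/(-13.051)] = 2.48·0.91402 = 2.2668 mg/L.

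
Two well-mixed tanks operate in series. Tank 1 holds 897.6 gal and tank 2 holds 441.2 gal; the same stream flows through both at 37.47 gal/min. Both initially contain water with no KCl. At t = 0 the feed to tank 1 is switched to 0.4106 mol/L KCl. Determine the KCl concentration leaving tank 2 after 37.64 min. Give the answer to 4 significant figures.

0.2590 mol/L

Species balance on tank i: dCᵢ/dt = (Cᵢ₋₁ − Cᵢ)/τᵢ with τᵢ = Vᵢ/Q.
τ₁ = 897.6/37.47 = 23.9552 min; τ₂ = 441.2/37.47 = 11.7748 min.
Tank 1: C₁ = C_in(1 − e^(−t/τ₁)). Tank 2 (τ₁ ≠ τ₂): C₂ = C_in[1 − (τ₁ e^(−t/τ₁) − τ₂ e^(−t/τ₂))/(τ₁ − τ₂)].
At t = 37.64: e^(−t/τ₁) = 0.207781, e^(−t/τ₂) = 0.0408982.
C₂ = 0.4106·[1 − (23.9552·0.207781 − 11.7748·0.0408982)/(12.1804)] = 0.4106·0.630893 = 0.259045 mol/L.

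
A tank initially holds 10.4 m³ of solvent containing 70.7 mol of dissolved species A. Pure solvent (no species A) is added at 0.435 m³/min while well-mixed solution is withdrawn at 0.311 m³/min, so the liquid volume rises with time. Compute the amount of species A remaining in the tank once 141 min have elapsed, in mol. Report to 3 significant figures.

5.96 mol

Let m(t) be the amount of species A. Volume: V(t) = V₀ + (Q_in − Q_out) t = 10.4 + 0.12400 t; V(141) = 27.884 m³.
No species A enters, so dm/dt = −Q_out · (m/V).
Separate: dm/m = −Q_out dt/V(t) ⇒ ln(m/m₀) = −(Q_out/(Q_in−Q_out)) ln(V/V₀).
m = m₀ (V₀/V)^(Q_out/(Q_in−Q_out)) = 70.7 × (10.4/27.884)^(2.5081) = 5.9588 mol.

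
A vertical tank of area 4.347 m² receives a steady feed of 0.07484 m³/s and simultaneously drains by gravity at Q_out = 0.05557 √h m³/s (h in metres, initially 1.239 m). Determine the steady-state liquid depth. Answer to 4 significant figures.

1.814 m

Level balance: A dh/dt = 0.07484 − 0.05557 √h. Setting dh/dt = 0:
Q_in = 0.05557 √h_ss ⇒ √h_ss = 0.07484/0.05557 = 1.34677.
h_ss = 1.34677² = 1.81379 m. (Since h₀ = 1.239 m < h_ss, the level will rise toward this value.)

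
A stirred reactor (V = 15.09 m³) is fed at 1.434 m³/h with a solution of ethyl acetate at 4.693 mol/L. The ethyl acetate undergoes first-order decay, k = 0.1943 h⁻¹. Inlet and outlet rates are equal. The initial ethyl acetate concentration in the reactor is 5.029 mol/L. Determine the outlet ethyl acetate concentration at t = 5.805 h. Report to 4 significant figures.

2.192 mol/L

V dC/dt = Q(C_in − C) − k V C.
This is linear with rate a = Q/V + k = 0.289330 h⁻¹.
C_ss = Q C_in/(Q + kV) = 1.54141 mol/L; C(t) = C_ss + (C₀ − C_ss) e^(−a t).
C(5.805) = 1.54141 + (3.48759)·e^(−0.289330·5.805) = 1.54141 + (3.48759)·0.186456 = 2.19169 mol/L.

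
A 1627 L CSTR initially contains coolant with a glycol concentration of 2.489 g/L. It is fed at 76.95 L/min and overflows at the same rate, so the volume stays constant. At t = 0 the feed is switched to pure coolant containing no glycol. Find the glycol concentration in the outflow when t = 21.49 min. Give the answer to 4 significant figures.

Accumulation = in − out for the solute gives V dC/dt = Q(C_in − C).
Rewrite as dC/dt + C/τ = C_in/τ, τ = V/Q = 21.1436 min.
Solution: C(t) = C_in + (C₀ − C_in) e^(−t/τ).
C(21.49) = 0 + (2.489 − 0)·e^(−21.49/21.1436) = 0 + (2.48900)·0.361901 = 0.900773 g/L.

0.9008 g/L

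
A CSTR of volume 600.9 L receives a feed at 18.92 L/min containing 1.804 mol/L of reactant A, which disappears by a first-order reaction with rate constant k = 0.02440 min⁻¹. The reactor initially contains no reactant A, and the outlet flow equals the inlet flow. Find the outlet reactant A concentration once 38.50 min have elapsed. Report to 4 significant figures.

0.8982 mol/L

Accumulation = in − out − consumed: V dC/dt = Q C_in − Q C − k V C.
This is linear with rate a = Q/V + k = 0.0558861 min⁻¹.
C_ss = Q C_in/(Q + kV) = 1.01637 mol/L; C(t) = C_ss + (C₀ − C_ss) e^(−a t).
C(38.50) = 1.01637 + (-1.01637)·e^(−0.0558861·38.50) = 1.01637 + (-1.01637)·0.116296 = 0.898170 mol/L.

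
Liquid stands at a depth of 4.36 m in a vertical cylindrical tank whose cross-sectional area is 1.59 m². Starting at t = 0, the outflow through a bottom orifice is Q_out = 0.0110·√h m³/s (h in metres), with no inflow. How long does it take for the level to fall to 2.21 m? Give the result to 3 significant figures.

With no inflow, A dh/dt = −0.0110 √h.
This is separable: 2 d(√h)/dt = −0.0110/A, so √h = √h₀ − (0.0110/(2A)) t.
t = 2A(√h₀ − √h)/0.0110 = 2·1.59·(√4.36 − √2.21)/0.0110
  = 3.1800 × (2.0881 − 1.4866) / 0.0110 = 173.88 s.

174 s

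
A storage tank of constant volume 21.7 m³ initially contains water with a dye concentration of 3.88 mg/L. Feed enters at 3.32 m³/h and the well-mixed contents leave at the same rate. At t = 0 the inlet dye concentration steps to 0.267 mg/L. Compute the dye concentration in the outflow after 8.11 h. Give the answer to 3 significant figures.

1.31 mg/L

Mass balance on the solute (V constant): V dC/dt = Q(C_in − C).
Time constant τ = V/Q = 21.7/3.32 = 6.5361 h.
Integrating: C(t) = C_in + (C₀ − C_in) e^(−t/τ).
C(8.11) = 0.267 + (3.88 − 0.267)·e^(−8.11/6.5361) = 0.267 + (3.6130)·0.28915 = 1.3117 mg/L.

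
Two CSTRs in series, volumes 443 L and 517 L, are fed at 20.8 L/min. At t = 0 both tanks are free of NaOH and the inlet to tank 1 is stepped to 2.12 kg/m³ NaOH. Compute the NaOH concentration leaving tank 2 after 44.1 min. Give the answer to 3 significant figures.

Time constants: τᵢ = Vᵢ/Q for each well-mixed tank.
τ₁ = 443/20.8 = 21.298 min; τ₂ = 517/20.8 = 24.856 min.
Solving the cascade with C₁(0)=C₂(0)=0 gives C₂(t) = C_in[1 − (τ₁ e^(−t/τ₁) − τ₂ e^(−t/τ₂))/(τ₁ − τ₂)].
At t = 44.1: e^(−t/τ₁) = 0.12611, e^(−t/τ₂) = 0.16961.
C₂ = 2.12·[1 − (21.298·0.12611 − 24.856·0.16961)/(-3.5577)] = 2.12·0.56995 = 1.2083 kg/m³.

1.21 kg/m³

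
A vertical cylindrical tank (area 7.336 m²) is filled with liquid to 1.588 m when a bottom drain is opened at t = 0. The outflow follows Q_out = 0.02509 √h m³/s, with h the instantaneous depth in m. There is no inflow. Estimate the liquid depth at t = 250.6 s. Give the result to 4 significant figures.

0.6916 m

Mass balance (ρ constant): A dh/dt = −0.02509 √h.
This is separable: 2 d(√h)/dt = −0.02509/A, so √h = √h₀ − (0.02509/(2A)) t.
√h = √1.588 − 0.02509·250.6/(2·7.336) = 1.26016 − 0.428541 = 0.831618.
h = 0.831618² = 0.691588 m.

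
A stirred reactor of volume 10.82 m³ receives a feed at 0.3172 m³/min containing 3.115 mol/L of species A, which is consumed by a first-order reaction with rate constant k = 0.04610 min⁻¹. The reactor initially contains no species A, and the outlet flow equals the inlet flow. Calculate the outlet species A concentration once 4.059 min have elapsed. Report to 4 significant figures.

0.3193 mol/L

Species balance: V dC/dt = Q C_in − Q C − k V C.
This is linear with rate a = Q/V + k = 0.0754161 min⁻¹.
C_ss = Q C_in/(Q + kV) = 1.21088 mol/L; C(t) = C_ss + (C₀ − C_ss) e^(−a t).
C(4.059) = 1.21088 + (-1.21088)·e^(−0.0754161·4.059) = 1.21088 + (-1.21088)·0.736303 = 0.319305 mol/L.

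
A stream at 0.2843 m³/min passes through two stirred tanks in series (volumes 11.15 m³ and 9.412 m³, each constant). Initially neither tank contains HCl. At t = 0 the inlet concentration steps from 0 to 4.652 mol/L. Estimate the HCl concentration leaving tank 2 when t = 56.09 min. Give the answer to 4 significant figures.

Time constants: τᵢ = Vᵢ/Q for each well-mixed tank.
τ₁ = 11.15/0.2843 = 39.2191 min; τ₂ = 9.412/0.2843 = 33.1059 min.
Solving the cascade with C₁(0)=C₂(0)=0 gives C₂(t) = C_in[1 − (τ₁ e^(−t/τ₁) − τ₂ e^(−t/τ₂))/(τ₁ − τ₂)].
At t = 56.09: e^(−t/τ₁) = 0.239268, e^(−t/τ₂) = 0.183735.
C₂ = 4.652·[1 − (39.2191·0.239268 − 33.1059·0.183735)/(6.11326)] = 4.652·0.459994 = 2.13989 mol/L.

2.140 mol/L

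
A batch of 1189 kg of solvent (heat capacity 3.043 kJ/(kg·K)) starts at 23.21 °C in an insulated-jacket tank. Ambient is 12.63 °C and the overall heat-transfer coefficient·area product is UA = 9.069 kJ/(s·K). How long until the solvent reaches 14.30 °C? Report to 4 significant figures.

736.5 s

M c_p dT/dt = −UA(T − T_amb).
τ = M c_p/UA = 398.955 s; T_ss = T_amb = 12.6300 °C.
T(t) = T_ss + (T₀ − T_ss)e^(−t/τ); set T = 14.30:
t = −τ ln[(T − T_ss)/(T₀ − T_ss)] = −398.955 · ln(0.157845) = 736.528 s.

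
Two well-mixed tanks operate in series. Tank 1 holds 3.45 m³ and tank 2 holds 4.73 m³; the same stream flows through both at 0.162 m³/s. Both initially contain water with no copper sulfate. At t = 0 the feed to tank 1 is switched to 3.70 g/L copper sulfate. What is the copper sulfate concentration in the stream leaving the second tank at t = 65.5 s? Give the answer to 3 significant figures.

2.71 g/L

Each tank obeys Vᵢ dCᵢ/dt = Q(Cᵢ₋₁ − Cᵢ), so τᵢ = Vᵢ/Q.
τ₁ = 3.45/0.162 = 21.296 s; τ₂ = 4.73/0.162 = 29.198 s.
Solving the cascade with C₁(0)=C₂(0)=0 gives C₂(t) = C_in[1 − (τ₁ e^(−t/τ₁) − τ₂ e^(−t/τ₂))/(τ₁ − τ₂)].
At t = 65.5: e^(−t/τ₁) = 0.046160, e^(−t/τ₂) = 0.10610.
C₂ = 3.70·[1 − (21.296·0.046160 − 29.198·0.10610)/(-7.9012)] = 3.70·0.73233 = 2.7096 g/L.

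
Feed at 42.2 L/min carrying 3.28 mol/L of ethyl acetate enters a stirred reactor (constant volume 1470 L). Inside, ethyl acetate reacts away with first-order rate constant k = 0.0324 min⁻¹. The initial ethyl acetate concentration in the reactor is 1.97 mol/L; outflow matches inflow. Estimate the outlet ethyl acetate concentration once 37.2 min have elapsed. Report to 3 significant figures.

Accumulation = in − out − consumed: V dC/dt = Q C_in − Q C − k V C.
dC/dt = (Q/V) C_in − (Q/V + k) C; effective rate a = Q/V + k = 0.028707 + 0.0324 = 0.061107 min⁻¹.
C_ss = Q C_in/(Q + kV) = 1.5409 mol/L; C(t) = C_ss + (C₀ − C_ss) e^(−a t).
C(37.2) = 1.5409 + (0.42910)·e^(−0.061107·37.2) = 1.5409 + (0.42910)·0.10298 = 1.5851 mol/L.

1.59 mol/L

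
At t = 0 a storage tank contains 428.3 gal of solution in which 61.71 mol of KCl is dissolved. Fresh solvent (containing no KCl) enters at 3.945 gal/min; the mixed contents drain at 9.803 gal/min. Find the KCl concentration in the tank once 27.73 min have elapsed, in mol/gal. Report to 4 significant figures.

Let m(t) be the amount of KCl. Volume: V(t) = V₀ + (Q_in − Q_out) t = 428.3 − 5.85800 t; V(27.73) = 265.858 gal.
Solute balance: dm/dt = 0 − Q_out C = −Q_out m/V(t).
dm/m = −Q_out dt/(V₀ − 5.85800 t); integrating gives ln(m/m₀) = −(Q_out/(Q_in−Q_out)) ln(V/V₀).
m = m₀ (V₀/V)^(Q_out/(Q_in−Q_out)) = 61.71 × (428.3/265.858)^(-1.67344) = 27.7836 mol.
C = m/V = 27.7836/265.858 = 0.104506 mol/gal.

0.1045 mol/gal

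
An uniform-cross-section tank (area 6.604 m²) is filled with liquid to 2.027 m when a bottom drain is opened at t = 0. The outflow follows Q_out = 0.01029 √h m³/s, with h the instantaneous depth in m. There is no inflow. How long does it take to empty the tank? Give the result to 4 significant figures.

1827 s

Unsteady balance on liquid volume: A dh/dt = −0.01029 √h.
Separate and integrate: 2(√h − √h₀) = −(0.01029/A) t.
Set h = 0: 2√h₀ = (0.01029/A) t_empty ⇒ t_empty = 2A√h₀/0.01029.
t_empty = 2·6.604·√2.027/0.01029 = 13.2080·1.42373/0.01029 = 1827.46 s.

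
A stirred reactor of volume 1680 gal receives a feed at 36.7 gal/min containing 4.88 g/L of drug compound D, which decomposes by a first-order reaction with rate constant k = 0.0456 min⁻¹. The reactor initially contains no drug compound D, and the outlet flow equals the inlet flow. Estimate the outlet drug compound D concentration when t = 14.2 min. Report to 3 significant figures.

Accumulation = in − out − consumed: V dC/dt = Q C_in − Q C − k V C.
dC/dt = (Q/V) C_in − (Q/V + k) C; effective rate a = Q/V + k = 0.021845 + 0.0456 = 0.067445 min⁻¹.
C_ss = Q C_in/(Q + kV) = 1.5806 g/L; C(t) = C_ss + (C₀ − C_ss) e^(−a t).
C(14.2) = 1.5806 + (-1.5806)·e^(−0.067445·14.2) = 1.5806 + (-1.5806)·0.38377 = 0.97403 g/L.

0.974 g/L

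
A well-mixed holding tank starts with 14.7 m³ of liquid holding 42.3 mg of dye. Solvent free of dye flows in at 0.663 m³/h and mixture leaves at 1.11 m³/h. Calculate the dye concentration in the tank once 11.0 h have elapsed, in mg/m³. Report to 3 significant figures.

Total volume: dV/dt = Q_in − Q_out = -0.44700 m³/h, so V(t) = 14.7 − 0.44700 t and V(11.0) = 9.7830 m³.
Solute balance: dm/dt = 0 − Q_out C = −Q_out m/V(t).
Separate: dm/m = −Q_out dt/V(t) ⇒ ln(m/m₀) = −(Q_out/(Q_in−Q_out)) ln(V/V₀).
m = m₀ (V₀/V)^(Q_out/(Q_in−Q_out)) = 42.3 × (14.7/9.7830)^(-2.4832) = 15.388 mg.
C = m/V = 15.388/9.7830 = 1.5730 mg/m³.

1.57 mg/m³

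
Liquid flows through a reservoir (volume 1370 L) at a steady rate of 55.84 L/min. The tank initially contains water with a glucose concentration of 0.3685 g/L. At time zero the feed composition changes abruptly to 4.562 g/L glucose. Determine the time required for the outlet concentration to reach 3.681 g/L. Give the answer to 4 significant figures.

Transient balance on the dissolved component: V dC/dt = Q(C_in − C), so τ = V/Q = 24.5344 min.
C(t) = C_in + (C₀ − C_in) e^(−t/τ). Set C = 3.681 and solve for t:
e^(−t/τ) = (C − C_in)/(C₀ − C_in) = (3.681 − 4.562)/(0.3685 − 4.562) = 0.210087
t = −τ ln(…) = 24.5344 × 1.56023 = 38.2794 min.

38.28 min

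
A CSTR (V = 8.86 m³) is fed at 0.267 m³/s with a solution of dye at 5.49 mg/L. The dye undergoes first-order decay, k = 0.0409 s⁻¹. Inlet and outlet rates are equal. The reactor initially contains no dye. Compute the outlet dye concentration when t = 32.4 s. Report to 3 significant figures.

2.10 mg/L

V dC/dt = Q(C_in − C) − k V C.
dC/dt = (Q/V) C_in − (Q/V + k) C; effective rate a = Q/V + k = 0.030135 + 0.0409 = 0.071035 s⁻¹.
C_ss = Q C_in/(Q + kV) = 2.3290 mg/L; C(t) = C_ss + (C₀ − C_ss) e^(−a t).
C(32.4) = 2.3290 + (-2.3290)·e^(−0.071035·32.4) = 2.3290 + (-2.3290)·0.10010 = 2.0959 mg/L.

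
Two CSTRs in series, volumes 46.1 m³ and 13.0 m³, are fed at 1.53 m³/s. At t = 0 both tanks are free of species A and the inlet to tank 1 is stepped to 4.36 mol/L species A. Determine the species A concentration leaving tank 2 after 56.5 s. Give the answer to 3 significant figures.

3.43 mol/L

Species balance on tank i: dCᵢ/dt = (Cᵢ₋₁ − Cᵢ)/τᵢ with τᵢ = Vᵢ/Q.
τ₁ = 46.1/1.53 = 30.131 s; τ₂ = 13.0/1.53 = 8.4967 s.
Tank 1: C₁ = C_in(1 − e^(−t/τ₁)). Tank 2 (τ₁ ≠ τ₂): C₂ = C_in[1 − (τ₁ e^(−t/τ₁) − τ₂ e^(−t/τ₂))/(τ₁ − τ₂)].
At t = 56.5: e^(−t/τ₁) = 0.15333, e^(−t/τ₂) = 0.0012945.
C₂ = 4.36·[1 − (30.131·0.15333 − 8.4967·0.0012945)/(21.634)] = 4.36·0.78696 = 3.4311 mol/L.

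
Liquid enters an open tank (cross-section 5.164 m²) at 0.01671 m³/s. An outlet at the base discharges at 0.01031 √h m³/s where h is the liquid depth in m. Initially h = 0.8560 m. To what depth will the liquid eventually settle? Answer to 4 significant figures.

2.627 m

Volume balance on the tank: A dh/dt = Q_in − 0.01031 √h. At steady state dh/dt = 0:
Q_in = 0.01031 √h_ss ⇒ √h_ss = 0.01671/0.01031 = 1.62076.
h_ss = 1.62076² = 2.62685 m. (Since h₀ = 0.8560 m < h_ss, the level will rise toward this value.)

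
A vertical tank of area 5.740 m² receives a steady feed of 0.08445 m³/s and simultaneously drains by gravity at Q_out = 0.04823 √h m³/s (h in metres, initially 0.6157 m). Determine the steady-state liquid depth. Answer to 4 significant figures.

3.066 m

A dh/dt = Q_in − 0.04823 √h. Steady state requires inflow = outflow:
Q_in = 0.04823 √h_ss ⇒ √h_ss = 0.08445/0.04823 = 1.75098.
h_ss = 1.75098² = 3.06595 m. (Since h₀ = 0.6157 m < h_ss, the level will rise toward this value.)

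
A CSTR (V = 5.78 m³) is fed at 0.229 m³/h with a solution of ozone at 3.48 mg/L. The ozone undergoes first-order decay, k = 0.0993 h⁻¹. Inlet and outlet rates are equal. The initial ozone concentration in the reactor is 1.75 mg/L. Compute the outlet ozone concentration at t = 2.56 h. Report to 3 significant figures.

1.52 mg/L

V dC/dt = Q(C_in − C) − k V C.
This is linear with rate a = Q/V + k = 0.13892 h⁻¹.
C_ss = Q C_in/(Q + kV) = 0.99249 mg/L; C(t) = C_ss + (C₀ − C_ss) e^(−a t).
C(2.56) = 0.99249 + (0.75751)·e^(−0.13892·2.56) = 0.99249 + (0.75751)·0.70073 = 1.5233 mg/L.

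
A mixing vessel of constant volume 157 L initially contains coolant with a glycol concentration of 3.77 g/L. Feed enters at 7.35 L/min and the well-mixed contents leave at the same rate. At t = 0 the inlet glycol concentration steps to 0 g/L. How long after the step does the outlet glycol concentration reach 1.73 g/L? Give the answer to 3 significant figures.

16.6 min

Unsteady species balance (constant V, well mixed): V dC/dt = Q(C_in − C), so τ = V/Q = 21.361 min.
C(t) = C_in + (C₀ − C_in) e^(−t/τ). Set C = 1.73 and solve for t:
e^(−t/τ) = (C − C_in)/(C₀ − C_in) = (1.73 − 0)/(3.77 − 0) = 0.45889
t = −τ ln(…) = 21.361 × 0.77895 = 16.639 min.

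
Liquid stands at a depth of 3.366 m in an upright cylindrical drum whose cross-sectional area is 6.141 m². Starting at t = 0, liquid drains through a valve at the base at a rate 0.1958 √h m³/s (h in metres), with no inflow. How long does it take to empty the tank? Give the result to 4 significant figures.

115.1 s

A dh/dt = −Q_out = −0.1958 √h.
This is separable: 2 d(√h)/dt = −0.1958/A, so √h = √h₀ − (0.1958/(2A)) t.
Tank is empty when √h = 0: t_empty = 2A√h₀/0.1958.
t_empty = 2·6.141·√3.366/0.1958 = 12.2820·1.83467/0.1958 = 115.084 s.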